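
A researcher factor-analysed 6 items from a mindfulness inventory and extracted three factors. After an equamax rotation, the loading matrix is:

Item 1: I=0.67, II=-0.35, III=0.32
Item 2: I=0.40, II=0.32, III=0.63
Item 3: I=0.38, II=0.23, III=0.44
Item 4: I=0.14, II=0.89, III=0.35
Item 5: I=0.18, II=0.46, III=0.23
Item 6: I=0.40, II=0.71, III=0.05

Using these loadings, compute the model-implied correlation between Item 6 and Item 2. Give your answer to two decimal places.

r̂ = Σ λ_i·λ_j across factors = (0.40)(0.40) + (0.71)(0.32) + (0.05)(0.63)
  = +0.1600 +0.2272 +0.0315 = 0.4187

0.42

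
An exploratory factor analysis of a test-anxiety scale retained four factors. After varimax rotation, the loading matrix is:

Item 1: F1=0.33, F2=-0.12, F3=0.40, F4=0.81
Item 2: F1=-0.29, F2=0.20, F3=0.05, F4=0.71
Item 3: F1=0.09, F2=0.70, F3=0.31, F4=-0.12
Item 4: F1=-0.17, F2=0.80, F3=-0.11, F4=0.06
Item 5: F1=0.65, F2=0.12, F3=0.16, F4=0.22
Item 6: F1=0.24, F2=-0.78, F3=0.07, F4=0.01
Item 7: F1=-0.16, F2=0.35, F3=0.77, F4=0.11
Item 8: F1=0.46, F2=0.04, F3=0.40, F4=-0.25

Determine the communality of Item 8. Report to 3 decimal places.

h² = 0.46² + 0.04² + 0.40² + (-0.25)² = 0.2116 + 0.0016 + 0.1600 + 0.0625 = 0.4357

0.436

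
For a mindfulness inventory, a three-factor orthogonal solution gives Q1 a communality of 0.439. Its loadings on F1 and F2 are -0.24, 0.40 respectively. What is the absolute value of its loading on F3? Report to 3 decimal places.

Under orthogonal rotation h² = Σλ², so λ_F3² = h² − (0.2176) = 0.439 − 0.2176 = 0.2214.
|λ| = √0.2214 = 0.4705.

0.471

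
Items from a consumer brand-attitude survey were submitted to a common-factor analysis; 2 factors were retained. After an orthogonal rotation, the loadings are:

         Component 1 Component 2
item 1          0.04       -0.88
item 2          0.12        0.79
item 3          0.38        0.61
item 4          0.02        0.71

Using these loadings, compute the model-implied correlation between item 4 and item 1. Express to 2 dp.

-0.62

r̂ = Σ λ_i·λ_j across factors = (0.02)(0.04) + (0.71)(-0.88)
  = +0.0008 -0.6248 = -0.6240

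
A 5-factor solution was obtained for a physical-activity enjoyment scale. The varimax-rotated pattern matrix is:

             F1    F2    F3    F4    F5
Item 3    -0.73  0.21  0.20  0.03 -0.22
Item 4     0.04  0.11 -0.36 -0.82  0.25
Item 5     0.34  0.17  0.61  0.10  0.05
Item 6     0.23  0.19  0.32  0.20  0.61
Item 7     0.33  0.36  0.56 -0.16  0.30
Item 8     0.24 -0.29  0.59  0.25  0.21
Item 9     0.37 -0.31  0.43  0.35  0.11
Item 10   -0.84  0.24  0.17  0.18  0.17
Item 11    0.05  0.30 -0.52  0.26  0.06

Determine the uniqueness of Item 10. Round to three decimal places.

0.147

h² = (-0.84)² + 0.24² + 0.17² + 0.18² + 0.17² = 0.7056 + 0.0576 + 0.0289 + 0.0324 + 0.0289 = 0.8534
Uniqueness u² = 1 − h² = 1 − 0.8534 = 0.1466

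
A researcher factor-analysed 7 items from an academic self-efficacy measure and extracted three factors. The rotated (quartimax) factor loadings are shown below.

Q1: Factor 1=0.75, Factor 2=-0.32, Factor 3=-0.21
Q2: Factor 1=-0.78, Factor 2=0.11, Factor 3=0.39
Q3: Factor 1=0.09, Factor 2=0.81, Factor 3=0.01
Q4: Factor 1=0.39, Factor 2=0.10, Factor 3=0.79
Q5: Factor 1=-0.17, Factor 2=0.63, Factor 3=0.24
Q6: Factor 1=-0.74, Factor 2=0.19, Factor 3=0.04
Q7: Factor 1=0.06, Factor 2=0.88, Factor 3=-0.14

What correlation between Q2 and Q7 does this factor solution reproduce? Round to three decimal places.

r̂ = Σ λ_i·λ_j across factors = (-0.78)(0.06) + (0.11)(0.88) + (0.39)(-0.14)
  = -0.0468 +0.0968 -0.0546 = -0.0046

-0.005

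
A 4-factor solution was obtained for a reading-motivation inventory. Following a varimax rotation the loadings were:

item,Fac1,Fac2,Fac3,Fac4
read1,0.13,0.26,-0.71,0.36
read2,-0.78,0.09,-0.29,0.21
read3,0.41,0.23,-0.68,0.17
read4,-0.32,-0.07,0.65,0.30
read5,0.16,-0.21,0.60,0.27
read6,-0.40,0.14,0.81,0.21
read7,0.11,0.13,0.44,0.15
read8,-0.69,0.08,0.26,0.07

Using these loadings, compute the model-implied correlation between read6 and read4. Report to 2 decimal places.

0.71

r̂ = Σ λ_i·λ_j across factors = (-0.40)(-0.32) + (0.14)(-0.07) + (0.81)(0.65) + (0.21)(0.30)
  = +0.1280 -0.0098 +0.5265 +0.0630 = 0.7077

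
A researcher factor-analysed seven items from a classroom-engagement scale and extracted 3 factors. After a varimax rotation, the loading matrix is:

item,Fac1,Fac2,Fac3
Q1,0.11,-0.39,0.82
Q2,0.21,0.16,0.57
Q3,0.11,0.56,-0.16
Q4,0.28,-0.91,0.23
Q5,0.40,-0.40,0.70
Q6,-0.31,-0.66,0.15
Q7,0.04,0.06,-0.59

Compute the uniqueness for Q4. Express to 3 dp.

0.041

h² = 0.28² + (-0.91)² + 0.23² = 0.0784 + 0.8281 + 0.0529 = 0.9594
Uniqueness u² = 1 − h² = 1 − 0.9594 = 0.0406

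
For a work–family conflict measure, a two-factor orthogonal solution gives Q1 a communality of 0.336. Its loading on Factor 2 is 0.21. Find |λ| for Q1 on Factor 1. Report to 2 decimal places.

Under orthogonal rotation h² = Σλ², so λ_Factor 1² = h² − (0.0441) = 0.336 − 0.0441 = 0.2919.
|λ| = √0.2919 = 0.5403.

0.54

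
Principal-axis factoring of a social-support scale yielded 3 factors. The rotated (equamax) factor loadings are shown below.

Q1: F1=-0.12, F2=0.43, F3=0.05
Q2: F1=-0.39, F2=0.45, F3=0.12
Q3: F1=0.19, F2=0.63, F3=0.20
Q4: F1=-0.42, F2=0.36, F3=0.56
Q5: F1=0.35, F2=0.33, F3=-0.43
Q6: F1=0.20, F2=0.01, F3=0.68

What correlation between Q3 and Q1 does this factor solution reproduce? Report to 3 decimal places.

r̂ = Σ λ_i·λ_j across factors = (0.19)(-0.12) + (0.63)(0.43) + (0.20)(0.05)
  = -0.0228 +0.2709 +0.0100 = 0.2581

0.258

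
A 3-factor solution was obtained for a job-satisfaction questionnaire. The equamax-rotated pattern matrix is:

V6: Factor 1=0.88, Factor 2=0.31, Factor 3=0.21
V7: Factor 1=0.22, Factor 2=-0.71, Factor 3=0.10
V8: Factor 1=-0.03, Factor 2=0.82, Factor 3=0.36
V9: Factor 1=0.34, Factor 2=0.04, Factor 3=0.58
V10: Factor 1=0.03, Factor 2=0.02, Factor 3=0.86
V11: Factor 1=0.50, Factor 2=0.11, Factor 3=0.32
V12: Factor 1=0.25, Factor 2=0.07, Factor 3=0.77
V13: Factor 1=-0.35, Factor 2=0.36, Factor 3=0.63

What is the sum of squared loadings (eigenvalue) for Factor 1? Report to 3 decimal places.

SS loadings for Factor 1 = 0.88² + 0.22² + (-0.03)² + 0.34² + 0.03² + 0.50² + 0.25² + (-0.35)² = 0.7744 + 0.0484 + 0.0009 + 0.1156 + 0.0009 + 0.2500 + 0.0625 + 0.1225 = 1.3752

1.375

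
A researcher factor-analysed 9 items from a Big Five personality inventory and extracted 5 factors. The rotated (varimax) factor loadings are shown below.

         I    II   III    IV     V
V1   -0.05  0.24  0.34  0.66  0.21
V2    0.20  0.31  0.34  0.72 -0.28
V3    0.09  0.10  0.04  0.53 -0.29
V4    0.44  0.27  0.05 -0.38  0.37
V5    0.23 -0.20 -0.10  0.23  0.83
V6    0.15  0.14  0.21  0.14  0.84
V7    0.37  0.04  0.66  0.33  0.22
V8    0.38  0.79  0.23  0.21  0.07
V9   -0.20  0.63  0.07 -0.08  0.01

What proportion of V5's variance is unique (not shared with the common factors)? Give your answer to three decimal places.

0.155

h² = 0.23² + (-0.20)² + (-0.10)² + 0.23² + 0.83² = 0.0529 + 0.0400 + 0.0100 + 0.0529 + 0.6889 = 0.8447
Uniqueness u² = 1 − h² = 1 − 0.8447 = 0.1553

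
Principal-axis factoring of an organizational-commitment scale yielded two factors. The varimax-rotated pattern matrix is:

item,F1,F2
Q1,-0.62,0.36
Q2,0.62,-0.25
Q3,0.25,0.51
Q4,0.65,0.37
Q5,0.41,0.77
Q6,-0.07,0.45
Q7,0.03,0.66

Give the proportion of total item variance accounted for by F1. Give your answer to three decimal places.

SS loadings for F1 = (-0.62)² + 0.62² + 0.25² + 0.65² + 0.41² + (-0.07)² + 0.03² = 1.4277
Proportion of variance = 1.4277 / 7 = 0.2040.

0.204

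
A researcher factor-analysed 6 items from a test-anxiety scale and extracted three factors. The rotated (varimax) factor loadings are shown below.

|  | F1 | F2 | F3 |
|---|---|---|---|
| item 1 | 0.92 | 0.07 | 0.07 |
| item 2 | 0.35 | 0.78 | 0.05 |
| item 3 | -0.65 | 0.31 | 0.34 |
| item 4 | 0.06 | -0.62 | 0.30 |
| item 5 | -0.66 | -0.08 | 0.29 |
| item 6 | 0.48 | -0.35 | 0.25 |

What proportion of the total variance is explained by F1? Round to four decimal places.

SS loadings for F1 = 0.92² + 0.35² + (-0.65)² + 0.06² + (-0.66)² + 0.48² = 2.0610
Proportion of variance = 2.0610 / 6 = 0.3435.

0.3435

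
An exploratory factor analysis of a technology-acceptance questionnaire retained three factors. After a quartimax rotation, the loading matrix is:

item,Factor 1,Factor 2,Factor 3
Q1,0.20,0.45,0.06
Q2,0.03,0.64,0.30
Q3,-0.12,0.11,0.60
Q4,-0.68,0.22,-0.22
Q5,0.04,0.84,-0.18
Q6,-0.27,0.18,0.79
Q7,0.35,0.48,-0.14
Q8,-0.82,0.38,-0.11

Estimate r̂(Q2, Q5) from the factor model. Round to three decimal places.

r̂ = Σ λ_i·λ_j across factors = (0.03)(0.04) + (0.64)(0.84) + (0.30)(-0.18)
  = +0.0012 +0.5376 -0.0540 = 0.4848

0.485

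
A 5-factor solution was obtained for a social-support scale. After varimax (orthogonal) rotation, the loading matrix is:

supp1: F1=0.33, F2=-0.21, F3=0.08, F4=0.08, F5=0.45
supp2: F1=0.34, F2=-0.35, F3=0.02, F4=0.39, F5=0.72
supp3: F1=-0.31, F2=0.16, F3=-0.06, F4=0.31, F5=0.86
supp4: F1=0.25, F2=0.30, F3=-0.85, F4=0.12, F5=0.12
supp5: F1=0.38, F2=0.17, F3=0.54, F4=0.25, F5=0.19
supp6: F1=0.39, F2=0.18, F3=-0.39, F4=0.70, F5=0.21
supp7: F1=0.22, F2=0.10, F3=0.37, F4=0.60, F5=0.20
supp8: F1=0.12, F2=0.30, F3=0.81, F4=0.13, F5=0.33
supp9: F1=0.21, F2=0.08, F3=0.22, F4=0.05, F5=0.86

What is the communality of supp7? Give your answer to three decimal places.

h² = 0.22² + 0.10² + 0.37² + 0.60² + 0.20² = 0.0484 + 0.0100 + 0.1369 + 0.3600 + 0.0400 = 0.5953

0.595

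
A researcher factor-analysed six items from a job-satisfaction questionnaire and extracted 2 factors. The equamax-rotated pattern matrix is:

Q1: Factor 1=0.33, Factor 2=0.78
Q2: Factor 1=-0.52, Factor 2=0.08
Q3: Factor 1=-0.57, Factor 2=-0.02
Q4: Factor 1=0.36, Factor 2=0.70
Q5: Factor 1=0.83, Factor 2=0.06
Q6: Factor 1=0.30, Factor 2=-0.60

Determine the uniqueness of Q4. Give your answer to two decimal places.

h² = 0.36² + 0.70² = 0.1296 + 0.4900 = 0.6196
Uniqueness u² = 1 − h² = 1 − 0.6196 = 0.3804

0.38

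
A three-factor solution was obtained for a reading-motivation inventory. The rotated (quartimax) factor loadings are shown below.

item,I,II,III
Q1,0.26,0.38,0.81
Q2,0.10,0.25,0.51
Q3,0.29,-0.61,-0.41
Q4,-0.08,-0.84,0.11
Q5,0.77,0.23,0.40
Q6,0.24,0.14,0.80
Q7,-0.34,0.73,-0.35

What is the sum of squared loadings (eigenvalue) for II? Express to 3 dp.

1.890

SS loadings for II = 0.38² + 0.25² + (-0.61)² + (-0.84)² + 0.23² + 0.14² + 0.73² = 0.1444 + 0.0625 + 0.3721 + 0.7056 + 0.0529 + 0.0196 + 0.5329 = 1.8900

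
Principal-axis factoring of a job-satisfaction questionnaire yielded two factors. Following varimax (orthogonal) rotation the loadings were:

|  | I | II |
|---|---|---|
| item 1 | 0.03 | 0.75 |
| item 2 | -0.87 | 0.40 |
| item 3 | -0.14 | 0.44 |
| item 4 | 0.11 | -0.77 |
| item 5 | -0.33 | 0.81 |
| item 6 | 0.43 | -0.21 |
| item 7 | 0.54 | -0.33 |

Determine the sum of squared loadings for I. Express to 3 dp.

SS loadings for I = 0.03² + (-0.87)² + (-0.14)² + 0.11² + (-0.33)² + 0.43² + 0.54² = 0.0009 + 0.7569 + 0.0196 + 0.0121 + 0.1089 + 0.1849 + 0.2916 = 1.3749

1.375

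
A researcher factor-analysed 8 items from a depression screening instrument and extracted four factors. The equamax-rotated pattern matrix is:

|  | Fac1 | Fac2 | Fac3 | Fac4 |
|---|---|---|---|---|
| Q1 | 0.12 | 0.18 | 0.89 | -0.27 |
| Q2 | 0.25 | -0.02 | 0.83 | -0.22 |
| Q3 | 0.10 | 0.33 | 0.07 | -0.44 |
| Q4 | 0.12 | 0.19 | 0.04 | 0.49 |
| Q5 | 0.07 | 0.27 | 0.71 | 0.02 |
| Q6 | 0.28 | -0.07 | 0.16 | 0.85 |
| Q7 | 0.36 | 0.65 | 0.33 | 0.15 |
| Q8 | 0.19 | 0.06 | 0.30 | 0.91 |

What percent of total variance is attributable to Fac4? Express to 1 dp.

SS loadings for Fac4 = (-0.27)² + (-0.22)² + (-0.44)² + 0.49² + 0.02² + 0.85² + 0.15² + 0.91² = 2.1285
With 8 standardized items, total variance = 8. Proportion = 2.1285/8 = 0.2661 → 26.61%.

26.6%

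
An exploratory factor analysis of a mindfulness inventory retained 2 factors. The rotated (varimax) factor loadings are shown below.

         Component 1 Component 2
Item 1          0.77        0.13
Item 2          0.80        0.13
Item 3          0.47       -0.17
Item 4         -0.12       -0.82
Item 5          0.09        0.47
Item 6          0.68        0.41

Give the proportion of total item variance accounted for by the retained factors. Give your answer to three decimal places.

Communalities: 0.6098, 0.6569, 0.2498, 0.6868, 0.2290, 0.6305; Σh² = 3.0628.
Total variance with 6 standardized items is 6, so the solution explains 3.0628/6 = 0.5105.

0.510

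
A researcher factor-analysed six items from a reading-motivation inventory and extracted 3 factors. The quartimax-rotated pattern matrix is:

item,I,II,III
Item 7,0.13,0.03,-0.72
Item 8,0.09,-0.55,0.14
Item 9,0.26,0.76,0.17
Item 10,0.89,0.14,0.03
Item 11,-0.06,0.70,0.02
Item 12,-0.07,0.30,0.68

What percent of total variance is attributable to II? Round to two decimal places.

24.68%

SS loadings for II = 0.03² + (-0.55)² + 0.76² + 0.14² + 0.70² + 0.30² = 1.4806
With 6 standardized items, total variance = 6. Proportion = 1.4806/6 = 0.2468 → 24.68%.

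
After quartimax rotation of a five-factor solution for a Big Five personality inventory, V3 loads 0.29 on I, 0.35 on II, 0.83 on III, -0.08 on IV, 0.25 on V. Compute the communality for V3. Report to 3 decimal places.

0.964

h² = 0.29² + 0.35² + 0.83² + (-0.08)² + 0.25² = 0.0841 + 0.1225 + 0.6889 + 0.0064 + 0.0625 = 0.9644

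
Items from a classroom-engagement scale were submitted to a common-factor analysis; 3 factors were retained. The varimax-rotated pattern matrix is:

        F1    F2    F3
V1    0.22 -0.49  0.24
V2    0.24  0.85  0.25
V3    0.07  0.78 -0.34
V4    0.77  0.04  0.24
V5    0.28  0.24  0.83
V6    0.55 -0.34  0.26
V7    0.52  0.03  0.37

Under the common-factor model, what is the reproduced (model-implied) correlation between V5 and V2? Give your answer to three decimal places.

r̂ = Σ λ_i·λ_j across factors = (0.28)(0.24) + (0.24)(0.85) + (0.83)(0.25)
  = +0.0672 +0.2040 +0.2075 = 0.4787

0.479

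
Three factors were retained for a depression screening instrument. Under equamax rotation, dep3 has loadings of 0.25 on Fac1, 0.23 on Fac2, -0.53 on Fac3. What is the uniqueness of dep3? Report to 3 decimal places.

0.604

h² = 0.25² + 0.23² + (-0.53)² = 0.0625 + 0.0529 + 0.2809 = 0.3963
Uniqueness u² = 1 − h² = 1 − 0.3963 = 0.6037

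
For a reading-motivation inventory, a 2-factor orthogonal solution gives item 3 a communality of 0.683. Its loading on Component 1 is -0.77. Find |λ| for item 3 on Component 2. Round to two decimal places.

0.30

Under orthogonal rotation h² = Σλ², so λ_Component 2² = h² − (0.5929) = 0.683 − 0.5929 = 0.0901.
|λ| = √0.0901 = 0.3002.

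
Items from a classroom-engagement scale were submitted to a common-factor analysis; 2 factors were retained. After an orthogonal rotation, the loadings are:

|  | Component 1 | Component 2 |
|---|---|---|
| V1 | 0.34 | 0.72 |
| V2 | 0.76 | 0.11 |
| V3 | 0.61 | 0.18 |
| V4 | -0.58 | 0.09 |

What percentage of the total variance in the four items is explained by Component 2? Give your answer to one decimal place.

14.3%

SS loadings for Component 2 = 0.72² + 0.11² + 0.18² + 0.09² = 0.5710
With 4 standardized items, total variance = 4. Proportion = 0.5710/4 = 0.1427 → 14.27%.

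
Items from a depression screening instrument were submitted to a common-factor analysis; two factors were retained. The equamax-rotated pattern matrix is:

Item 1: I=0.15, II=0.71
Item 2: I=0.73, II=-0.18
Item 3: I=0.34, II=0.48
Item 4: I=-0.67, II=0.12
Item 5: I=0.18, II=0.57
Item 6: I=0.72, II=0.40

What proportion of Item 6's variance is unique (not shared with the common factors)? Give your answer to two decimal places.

0.32

h² = 0.72² + 0.40² = 0.5184 + 0.1600 = 0.6784
Uniqueness u² = 1 − h² = 1 − 0.6784 = 0.3216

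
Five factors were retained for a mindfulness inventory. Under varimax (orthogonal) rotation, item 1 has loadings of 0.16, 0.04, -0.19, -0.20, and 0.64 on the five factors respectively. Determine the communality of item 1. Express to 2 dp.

0.51

h² = 0.16² + 0.04² + (-0.19)² + (-0.20)² + 0.64² = 0.0256 + 0.0016 + 0.0361 + 0.0400 + 0.4096 = 0.5129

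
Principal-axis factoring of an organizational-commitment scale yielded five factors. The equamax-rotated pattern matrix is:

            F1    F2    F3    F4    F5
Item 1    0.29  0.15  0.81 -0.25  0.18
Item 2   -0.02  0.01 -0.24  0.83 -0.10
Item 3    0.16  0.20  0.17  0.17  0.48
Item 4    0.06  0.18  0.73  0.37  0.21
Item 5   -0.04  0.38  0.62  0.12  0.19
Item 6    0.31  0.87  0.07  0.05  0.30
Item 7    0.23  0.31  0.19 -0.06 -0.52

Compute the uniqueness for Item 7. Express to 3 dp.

0.541

h² = 0.23² + 0.31² + 0.19² + (-0.06)² + (-0.52)² = 0.0529 + 0.0961 + 0.0361 + 0.0036 + 0.2704 = 0.4591
Uniqueness u² = 1 − h² = 1 − 0.4591 = 0.5409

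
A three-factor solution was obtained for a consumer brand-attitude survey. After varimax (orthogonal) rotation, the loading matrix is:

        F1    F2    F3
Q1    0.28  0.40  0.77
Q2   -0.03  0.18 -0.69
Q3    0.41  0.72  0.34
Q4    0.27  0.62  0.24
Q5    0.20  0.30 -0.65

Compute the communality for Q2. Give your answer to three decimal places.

h² = (-0.03)² + 0.18² + (-0.69)² = 0.0009 + 0.0324 + 0.4761 = 0.5094

0.509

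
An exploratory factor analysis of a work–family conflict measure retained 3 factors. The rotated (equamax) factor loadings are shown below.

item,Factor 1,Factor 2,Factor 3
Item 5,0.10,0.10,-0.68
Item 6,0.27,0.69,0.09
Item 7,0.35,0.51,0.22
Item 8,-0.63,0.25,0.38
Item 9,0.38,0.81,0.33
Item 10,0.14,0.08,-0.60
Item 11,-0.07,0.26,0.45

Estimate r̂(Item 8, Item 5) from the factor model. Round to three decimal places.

r̂ = Σ λ_i·λ_j across factors = (-0.63)(0.10) + (0.25)(0.10) + (0.38)(-0.68)
  = -0.0630 +0.0250 -0.2584 = -0.2964

-0.296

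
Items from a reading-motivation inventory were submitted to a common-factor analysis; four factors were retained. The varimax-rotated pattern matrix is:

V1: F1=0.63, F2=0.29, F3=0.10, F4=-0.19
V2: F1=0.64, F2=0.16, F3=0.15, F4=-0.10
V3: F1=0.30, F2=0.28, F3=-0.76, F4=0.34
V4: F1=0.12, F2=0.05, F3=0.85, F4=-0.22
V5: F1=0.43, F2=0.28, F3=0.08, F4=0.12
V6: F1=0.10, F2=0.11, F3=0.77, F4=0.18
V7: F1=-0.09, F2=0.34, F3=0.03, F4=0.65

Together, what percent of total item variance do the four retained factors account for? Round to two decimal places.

58.90%

Communalities: 0.5271, 0.4677, 0.8616, 0.7878, 0.2841, 0.6474, 0.5471; Σh² = 4.1228.
Total variance with 7 standardized items is 7, so the solution explains 4.1228/7 = 0.5890 = 58.90%.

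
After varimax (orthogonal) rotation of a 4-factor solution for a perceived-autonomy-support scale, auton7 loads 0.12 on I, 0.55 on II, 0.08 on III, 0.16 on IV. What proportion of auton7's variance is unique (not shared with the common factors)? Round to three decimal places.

h² = 0.12² + 0.55² + 0.08² + 0.16² = 0.0144 + 0.3025 + 0.0064 + 0.0256 = 0.3489
Uniqueness u² = 1 − h² = 1 − 0.3489 = 0.6511

0.651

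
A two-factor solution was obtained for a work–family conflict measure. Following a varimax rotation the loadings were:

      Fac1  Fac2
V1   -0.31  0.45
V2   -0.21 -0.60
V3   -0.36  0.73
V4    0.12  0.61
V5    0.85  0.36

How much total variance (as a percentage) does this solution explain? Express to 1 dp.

Communalities: 0.2986, 0.4041, 0.6625, 0.3865, 0.8521; Σh² = 2.6038.
Total variance with 5 standardized items is 5, so the solution explains 2.6038/5 = 0.5208 = 52.08%.

52.1%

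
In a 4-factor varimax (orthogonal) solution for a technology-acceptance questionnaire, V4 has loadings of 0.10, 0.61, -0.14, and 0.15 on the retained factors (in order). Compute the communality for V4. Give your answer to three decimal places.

0.424

h² = 0.10² + 0.61² + (-0.14)² + 0.15² = 0.0100 + 0.3721 + 0.0196 + 0.0225 = 0.4242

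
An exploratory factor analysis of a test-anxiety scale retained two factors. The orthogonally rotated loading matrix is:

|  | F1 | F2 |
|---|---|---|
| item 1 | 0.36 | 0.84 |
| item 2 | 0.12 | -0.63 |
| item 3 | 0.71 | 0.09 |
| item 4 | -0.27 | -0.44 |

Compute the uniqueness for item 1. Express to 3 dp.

h² = 0.36² + 0.84² = 0.1296 + 0.7056 = 0.8352
Uniqueness u² = 1 − h² = 1 − 0.8352 = 0.1648

0.165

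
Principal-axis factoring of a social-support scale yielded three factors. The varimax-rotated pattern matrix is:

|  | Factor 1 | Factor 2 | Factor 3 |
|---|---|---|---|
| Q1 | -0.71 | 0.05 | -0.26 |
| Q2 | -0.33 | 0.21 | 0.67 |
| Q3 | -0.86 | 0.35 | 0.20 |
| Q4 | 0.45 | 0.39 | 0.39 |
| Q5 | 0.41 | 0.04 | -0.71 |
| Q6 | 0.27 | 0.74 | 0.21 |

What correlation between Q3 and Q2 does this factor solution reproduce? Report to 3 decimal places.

0.491

r̂ = Σ λ_i·λ_j across factors = (-0.86)(-0.33) + (0.35)(0.21) + (0.20)(0.67)
  = +0.2838 +0.0735 +0.1340 = 0.4913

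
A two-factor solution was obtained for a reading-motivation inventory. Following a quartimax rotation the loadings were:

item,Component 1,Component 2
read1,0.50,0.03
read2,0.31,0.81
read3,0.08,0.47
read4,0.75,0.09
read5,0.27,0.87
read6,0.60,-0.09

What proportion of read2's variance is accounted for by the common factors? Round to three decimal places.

h² = 0.31² + 0.81² = 0.0961 + 0.6561 = 0.7522

0.752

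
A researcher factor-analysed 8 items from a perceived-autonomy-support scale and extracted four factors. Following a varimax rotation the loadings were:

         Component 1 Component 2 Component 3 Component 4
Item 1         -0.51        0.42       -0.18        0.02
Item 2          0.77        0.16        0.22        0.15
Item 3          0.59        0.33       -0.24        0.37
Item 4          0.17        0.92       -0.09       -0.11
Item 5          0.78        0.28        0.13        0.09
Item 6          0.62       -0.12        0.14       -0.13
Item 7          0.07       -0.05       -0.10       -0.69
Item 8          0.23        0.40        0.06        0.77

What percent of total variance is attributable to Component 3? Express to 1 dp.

2.5%

SS loadings for Component 3 = (-0.18)² + 0.22² + (-0.24)² + (-0.09)² + 0.13² + 0.14² + (-0.10)² + 0.06² = 0.1966
With 8 standardized items, total variance = 8. Proportion = 0.1966/8 = 0.0246 → 2.46%.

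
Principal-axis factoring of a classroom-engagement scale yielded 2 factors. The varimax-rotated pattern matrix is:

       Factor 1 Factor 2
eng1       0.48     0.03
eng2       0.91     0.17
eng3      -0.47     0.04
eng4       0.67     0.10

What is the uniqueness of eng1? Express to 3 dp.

0.769

h² = 0.48² + 0.03² = 0.2304 + 0.0009 = 0.2313
Uniqueness u² = 1 − h² = 1 − 0.2313 = 0.7687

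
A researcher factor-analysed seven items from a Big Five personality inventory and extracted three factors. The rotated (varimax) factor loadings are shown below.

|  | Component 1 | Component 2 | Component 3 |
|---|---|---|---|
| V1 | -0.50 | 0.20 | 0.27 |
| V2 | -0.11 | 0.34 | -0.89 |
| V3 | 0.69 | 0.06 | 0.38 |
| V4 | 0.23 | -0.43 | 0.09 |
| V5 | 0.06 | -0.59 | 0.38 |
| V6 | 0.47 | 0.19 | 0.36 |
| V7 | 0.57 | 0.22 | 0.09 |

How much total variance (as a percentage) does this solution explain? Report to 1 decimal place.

Communalities: 0.3629, 0.9198, 0.6241, 0.2459, 0.4961, 0.3866, 0.3814; Σh² = 3.4168.
Total variance with 7 standardized items is 7, so the solution explains 3.4168/7 = 0.4881 = 48.81%.

48.8%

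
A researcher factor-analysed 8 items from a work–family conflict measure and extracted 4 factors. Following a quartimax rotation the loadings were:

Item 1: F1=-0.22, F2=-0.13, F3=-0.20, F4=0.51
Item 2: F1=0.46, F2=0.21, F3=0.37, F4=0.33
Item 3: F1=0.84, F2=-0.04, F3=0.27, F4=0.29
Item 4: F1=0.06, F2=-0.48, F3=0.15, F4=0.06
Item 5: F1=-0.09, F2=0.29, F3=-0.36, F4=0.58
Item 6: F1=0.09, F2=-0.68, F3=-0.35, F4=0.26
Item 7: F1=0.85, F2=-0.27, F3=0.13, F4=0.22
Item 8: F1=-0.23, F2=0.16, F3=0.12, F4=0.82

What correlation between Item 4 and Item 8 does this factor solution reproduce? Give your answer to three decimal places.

r̂ = Σ λ_i·λ_j across factors = (0.06)(-0.23) + (-0.48)(0.16) + (0.15)(0.12) + (0.06)(0.82)
  = -0.0138 -0.0768 +0.0180 +0.0492 = -0.0234

-0.023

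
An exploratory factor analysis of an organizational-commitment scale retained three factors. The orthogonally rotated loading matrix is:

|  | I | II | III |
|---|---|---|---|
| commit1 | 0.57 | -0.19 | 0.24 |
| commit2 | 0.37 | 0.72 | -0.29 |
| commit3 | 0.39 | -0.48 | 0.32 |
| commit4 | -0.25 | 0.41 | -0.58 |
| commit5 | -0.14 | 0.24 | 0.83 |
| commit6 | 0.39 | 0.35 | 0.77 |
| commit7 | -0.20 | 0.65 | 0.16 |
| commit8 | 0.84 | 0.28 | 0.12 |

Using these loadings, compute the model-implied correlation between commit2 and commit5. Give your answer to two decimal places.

r̂ = Σ λ_i·λ_j across factors = (0.37)(-0.14) + (0.72)(0.24) + (-0.29)(0.83)
  = -0.0518 +0.1728 -0.2407 = -0.1197

-0.12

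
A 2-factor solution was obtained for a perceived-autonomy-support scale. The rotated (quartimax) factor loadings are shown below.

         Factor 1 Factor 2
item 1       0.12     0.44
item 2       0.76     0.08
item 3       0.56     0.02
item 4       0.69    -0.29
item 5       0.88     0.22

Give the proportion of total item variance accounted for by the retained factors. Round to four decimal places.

0.4978

Communalities: 0.2080, 0.5840, 0.3140, 0.5602, 0.8228; Σh² = 2.4890.
Total variance with 5 standardized items is 5, so the solution explains 2.4890/5 = 0.4978.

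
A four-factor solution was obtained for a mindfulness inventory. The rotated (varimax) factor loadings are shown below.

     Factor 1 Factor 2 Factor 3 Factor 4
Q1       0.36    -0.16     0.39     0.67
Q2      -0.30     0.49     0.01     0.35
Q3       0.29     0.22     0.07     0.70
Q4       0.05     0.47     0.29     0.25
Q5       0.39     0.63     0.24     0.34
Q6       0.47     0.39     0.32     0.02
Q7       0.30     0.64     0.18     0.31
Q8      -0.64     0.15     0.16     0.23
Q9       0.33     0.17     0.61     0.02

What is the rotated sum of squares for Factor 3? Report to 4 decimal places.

SS loadings for Factor 3 = 0.39² + 0.01² + 0.07² + 0.29² + 0.24² + 0.32² + 0.18² + 0.16² + 0.61² = 0.1521 + 0.0001 + 0.0049 + 0.0841 + 0.0576 + 0.1024 + 0.0324 + 0.0256 + 0.3721 = 0.8313

0.8313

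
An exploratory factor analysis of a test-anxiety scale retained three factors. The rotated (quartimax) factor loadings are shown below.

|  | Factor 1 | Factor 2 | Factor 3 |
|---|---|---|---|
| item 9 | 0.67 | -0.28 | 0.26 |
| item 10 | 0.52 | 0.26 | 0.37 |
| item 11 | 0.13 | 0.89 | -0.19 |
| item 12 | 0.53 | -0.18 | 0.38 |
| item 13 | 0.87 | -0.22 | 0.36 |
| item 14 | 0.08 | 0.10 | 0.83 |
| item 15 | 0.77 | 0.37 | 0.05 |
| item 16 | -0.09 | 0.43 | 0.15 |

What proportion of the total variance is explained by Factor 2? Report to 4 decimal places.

0.1688

SS loadings for Factor 2 = (-0.28)² + 0.26² + 0.89² + (-0.18)² + (-0.22)² + 0.10² + 0.37² + 0.43² = 1.3507
Proportion of variance = 1.3507 / 8 = 0.1688.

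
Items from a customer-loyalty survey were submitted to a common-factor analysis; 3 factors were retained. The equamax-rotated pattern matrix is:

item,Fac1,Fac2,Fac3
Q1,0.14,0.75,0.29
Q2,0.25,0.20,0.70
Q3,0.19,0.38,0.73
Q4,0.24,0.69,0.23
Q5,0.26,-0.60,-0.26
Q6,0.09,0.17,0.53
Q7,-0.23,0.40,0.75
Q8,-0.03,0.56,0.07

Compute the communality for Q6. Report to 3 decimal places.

0.318

h² = 0.09² + 0.17² + 0.53² = 0.0081 + 0.0289 + 0.2809 = 0.3179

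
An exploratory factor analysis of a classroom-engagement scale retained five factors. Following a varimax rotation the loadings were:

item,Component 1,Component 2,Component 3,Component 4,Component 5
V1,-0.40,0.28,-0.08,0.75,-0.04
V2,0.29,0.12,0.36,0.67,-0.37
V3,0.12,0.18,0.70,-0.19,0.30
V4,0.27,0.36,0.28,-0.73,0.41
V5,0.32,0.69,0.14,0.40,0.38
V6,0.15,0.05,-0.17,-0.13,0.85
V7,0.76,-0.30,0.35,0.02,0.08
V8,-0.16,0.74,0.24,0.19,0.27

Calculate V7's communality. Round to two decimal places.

0.80

h² = 0.76² + (-0.30)² + 0.35² + 0.02² + 0.08² = 0.5776 + 0.0900 + 0.1225 + 0.0004 + 0.0064 = 0.7969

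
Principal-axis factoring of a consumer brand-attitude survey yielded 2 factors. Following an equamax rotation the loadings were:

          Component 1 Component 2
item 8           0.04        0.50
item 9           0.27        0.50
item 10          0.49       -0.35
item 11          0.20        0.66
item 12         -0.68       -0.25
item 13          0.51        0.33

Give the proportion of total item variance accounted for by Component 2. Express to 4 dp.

SS loadings for Component 2 = 0.50² + 0.50² + (-0.35)² + 0.66² + (-0.25)² + 0.33² = 1.2295
Proportion of variance = 1.2295 / 6 = 0.2049.

0.2049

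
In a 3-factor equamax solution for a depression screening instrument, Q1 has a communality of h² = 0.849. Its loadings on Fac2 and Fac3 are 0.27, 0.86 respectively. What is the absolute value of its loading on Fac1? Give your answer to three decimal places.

Under orthogonal rotation h² = Σλ², so λ_Fac1² = h² − (0.8125) = 0.849 − 0.8125 = 0.0365.
|λ| = √0.0365 = 0.1910.

0.191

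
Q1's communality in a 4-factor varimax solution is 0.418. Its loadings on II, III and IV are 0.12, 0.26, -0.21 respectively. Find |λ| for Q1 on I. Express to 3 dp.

0.540

Under orthogonal rotation h² = Σλ², so λ_I² = h² − (0.1261) = 0.418 − 0.1261 = 0.2919.
|λ| = √0.2919 = 0.5403.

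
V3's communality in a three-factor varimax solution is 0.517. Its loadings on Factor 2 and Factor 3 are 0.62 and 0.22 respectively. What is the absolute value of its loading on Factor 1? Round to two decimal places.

Under orthogonal rotation h² = Σλ², so λ_Factor 1² = h² − (0.4328) = 0.517 − 0.4328 = 0.0842.
|λ| = √0.0842 = 0.2902.

0.29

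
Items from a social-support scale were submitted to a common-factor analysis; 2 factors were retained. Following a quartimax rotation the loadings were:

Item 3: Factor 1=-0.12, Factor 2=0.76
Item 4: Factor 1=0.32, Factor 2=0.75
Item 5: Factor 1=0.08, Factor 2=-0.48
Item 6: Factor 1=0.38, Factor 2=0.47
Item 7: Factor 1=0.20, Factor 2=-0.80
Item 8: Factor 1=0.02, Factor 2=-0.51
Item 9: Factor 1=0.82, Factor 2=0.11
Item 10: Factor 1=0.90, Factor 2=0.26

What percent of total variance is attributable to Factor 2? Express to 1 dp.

32.1%

SS loadings for Factor 2 = 0.76² + 0.75² + (-0.48)² + 0.47² + (-0.80)² + (-0.51)² + 0.11² + 0.26² = 2.5712
With 8 standardized items, total variance = 8. Proportion = 2.5712/8 = 0.3214 → 32.14%.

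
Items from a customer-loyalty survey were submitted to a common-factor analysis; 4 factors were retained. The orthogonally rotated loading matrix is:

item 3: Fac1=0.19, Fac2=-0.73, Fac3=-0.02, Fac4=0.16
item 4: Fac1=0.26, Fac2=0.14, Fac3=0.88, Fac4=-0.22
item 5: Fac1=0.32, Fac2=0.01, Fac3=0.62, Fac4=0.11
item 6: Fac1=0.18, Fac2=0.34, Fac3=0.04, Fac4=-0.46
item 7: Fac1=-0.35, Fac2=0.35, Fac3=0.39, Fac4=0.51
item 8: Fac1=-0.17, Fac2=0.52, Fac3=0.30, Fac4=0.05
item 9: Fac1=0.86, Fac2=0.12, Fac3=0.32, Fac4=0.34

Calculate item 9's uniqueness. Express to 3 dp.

h² = 0.86² + 0.12² + 0.32² + 0.34² = 0.7396 + 0.0144 + 0.1024 + 0.1156 = 0.9720
Uniqueness u² = 1 − h² = 1 − 0.9720 = 0.0280

0.028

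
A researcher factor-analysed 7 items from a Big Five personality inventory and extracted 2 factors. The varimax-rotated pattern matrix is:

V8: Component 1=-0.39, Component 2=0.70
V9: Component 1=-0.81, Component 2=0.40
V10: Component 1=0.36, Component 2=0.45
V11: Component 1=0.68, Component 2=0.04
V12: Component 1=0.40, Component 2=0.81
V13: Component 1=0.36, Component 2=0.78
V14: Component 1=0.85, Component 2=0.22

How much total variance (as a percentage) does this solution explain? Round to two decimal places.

65.42%

SS loadings by factor: 2.4123, 2.1670; total = 4.5793.
Total variance with 7 standardized items is 7, so the solution explains 4.5793/7 = 0.6542 = 65.42%.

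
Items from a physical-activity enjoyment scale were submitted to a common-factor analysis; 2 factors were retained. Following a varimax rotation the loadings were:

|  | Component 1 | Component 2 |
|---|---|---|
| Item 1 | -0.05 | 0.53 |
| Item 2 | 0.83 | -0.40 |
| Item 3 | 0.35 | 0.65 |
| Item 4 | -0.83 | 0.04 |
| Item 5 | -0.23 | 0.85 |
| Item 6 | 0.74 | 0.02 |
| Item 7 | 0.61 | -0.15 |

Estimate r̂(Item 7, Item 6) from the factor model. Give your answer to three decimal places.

0.448

r̂ = Σ λ_i·λ_j across factors = (0.61)(0.74) + (-0.15)(0.02)
  = +0.4514 -0.0030 = 0.4484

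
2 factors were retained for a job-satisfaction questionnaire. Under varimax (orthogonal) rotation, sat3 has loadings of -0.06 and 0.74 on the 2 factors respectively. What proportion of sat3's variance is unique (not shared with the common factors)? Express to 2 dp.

0.45

h² = (-0.06)² + 0.74² = 0.0036 + 0.5476 = 0.5512
Uniqueness u² = 1 − h² = 1 − 0.5512 = 0.4488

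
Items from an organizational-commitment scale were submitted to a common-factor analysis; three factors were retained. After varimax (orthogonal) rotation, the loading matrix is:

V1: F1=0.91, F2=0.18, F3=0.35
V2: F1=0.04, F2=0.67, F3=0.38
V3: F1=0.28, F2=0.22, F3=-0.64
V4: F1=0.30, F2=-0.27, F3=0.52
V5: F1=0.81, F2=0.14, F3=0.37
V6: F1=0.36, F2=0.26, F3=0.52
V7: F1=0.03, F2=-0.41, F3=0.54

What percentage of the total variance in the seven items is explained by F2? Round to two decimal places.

SS loadings for F2 = 0.18² + 0.67² + 0.22² + (-0.27)² + 0.14² + 0.26² + (-0.41)² = 0.8579
With 7 standardized items, total variance = 7. Proportion = 0.8579/7 = 0.1226 → 12.26%.

12.26%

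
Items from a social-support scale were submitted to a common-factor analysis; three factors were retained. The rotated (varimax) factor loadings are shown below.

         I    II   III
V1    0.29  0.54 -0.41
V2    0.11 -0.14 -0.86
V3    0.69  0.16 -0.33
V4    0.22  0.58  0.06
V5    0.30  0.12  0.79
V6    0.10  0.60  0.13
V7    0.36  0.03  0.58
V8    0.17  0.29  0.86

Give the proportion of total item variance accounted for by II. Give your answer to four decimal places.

SS loadings for II = 0.54² + (-0.14)² + 0.16² + 0.58² + 0.12² + 0.60² + 0.03² + 0.29² = 1.1326
Proportion of variance = 1.1326 / 8 = 0.1416.

0.1416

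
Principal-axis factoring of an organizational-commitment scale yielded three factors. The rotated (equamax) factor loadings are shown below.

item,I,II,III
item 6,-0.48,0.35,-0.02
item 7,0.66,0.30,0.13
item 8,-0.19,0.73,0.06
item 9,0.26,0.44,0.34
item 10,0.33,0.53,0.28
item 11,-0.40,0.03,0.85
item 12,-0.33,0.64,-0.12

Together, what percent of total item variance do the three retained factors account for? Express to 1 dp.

Communalities: 0.3533, 0.5425, 0.5726, 0.3768, 0.4682, 0.8834, 0.5329; Σh² = 3.7297.
Total variance with 7 standardized items is 7, so the solution explains 3.7297/7 = 0.5328 = 53.28%.

53.3%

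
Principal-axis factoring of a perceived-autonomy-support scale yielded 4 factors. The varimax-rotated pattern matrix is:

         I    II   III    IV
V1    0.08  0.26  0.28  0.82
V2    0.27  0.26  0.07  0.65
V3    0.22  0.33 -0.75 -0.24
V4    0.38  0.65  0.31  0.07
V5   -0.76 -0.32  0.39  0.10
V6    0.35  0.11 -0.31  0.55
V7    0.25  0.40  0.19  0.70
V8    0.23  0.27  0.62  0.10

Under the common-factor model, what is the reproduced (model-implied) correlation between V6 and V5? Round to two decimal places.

-0.37

r̂ = Σ λ_i·λ_j across factors = (0.35)(-0.76) + (0.11)(-0.32) + (-0.31)(0.39) + (0.55)(0.10)
  = -0.2660 -0.0352 -0.1209 +0.0550 = -0.3671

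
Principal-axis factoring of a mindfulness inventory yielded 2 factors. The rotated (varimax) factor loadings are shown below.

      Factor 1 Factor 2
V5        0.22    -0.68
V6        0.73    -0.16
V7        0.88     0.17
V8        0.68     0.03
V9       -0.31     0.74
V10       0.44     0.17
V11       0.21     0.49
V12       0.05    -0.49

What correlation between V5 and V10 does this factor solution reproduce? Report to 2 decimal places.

r̂ = Σ λ_i·λ_j across factors = (0.22)(0.44) + (-0.68)(0.17)
  = +0.0968 -0.1156 = -0.0188

-0.02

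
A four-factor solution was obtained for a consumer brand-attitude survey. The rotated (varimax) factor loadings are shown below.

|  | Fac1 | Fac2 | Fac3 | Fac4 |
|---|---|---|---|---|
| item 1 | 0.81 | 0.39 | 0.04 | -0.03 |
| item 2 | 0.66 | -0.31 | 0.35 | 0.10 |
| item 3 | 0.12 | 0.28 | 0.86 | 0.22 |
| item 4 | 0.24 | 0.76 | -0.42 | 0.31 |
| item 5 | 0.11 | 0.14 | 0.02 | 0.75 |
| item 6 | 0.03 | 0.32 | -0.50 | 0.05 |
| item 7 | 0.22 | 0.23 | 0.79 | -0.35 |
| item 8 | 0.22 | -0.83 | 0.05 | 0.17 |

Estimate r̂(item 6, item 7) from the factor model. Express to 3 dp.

-0.332

r̂ = Σ λ_i·λ_j across factors = (0.03)(0.22) + (0.32)(0.23) + (-0.50)(0.79) + (0.05)(-0.35)
  = +0.0066 +0.0736 -0.3950 -0.0175 = -0.3323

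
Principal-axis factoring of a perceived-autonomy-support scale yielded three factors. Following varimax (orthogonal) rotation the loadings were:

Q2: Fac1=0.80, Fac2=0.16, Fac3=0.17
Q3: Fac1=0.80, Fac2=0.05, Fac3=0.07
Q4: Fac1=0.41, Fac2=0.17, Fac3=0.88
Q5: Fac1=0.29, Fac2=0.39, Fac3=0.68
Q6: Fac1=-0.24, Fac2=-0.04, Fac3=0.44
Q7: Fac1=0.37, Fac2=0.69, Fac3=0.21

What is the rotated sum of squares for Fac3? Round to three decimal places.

SS loadings for Fac3 = 0.17² + 0.07² + 0.88² + 0.68² + 0.44² + 0.21² = 0.0289 + 0.0049 + 0.7744 + 0.4624 + 0.1936 + 0.0441 = 1.5083

1.508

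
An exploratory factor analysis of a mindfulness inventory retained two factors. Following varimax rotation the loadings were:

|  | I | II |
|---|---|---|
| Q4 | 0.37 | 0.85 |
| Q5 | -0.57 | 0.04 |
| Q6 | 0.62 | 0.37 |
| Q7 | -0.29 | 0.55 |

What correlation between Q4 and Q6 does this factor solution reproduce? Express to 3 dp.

0.544

r̂ = Σ λ_i·λ_j across factors = (0.37)(0.62) + (0.85)(0.37)
  = +0.2294 +0.3145 = 0.5439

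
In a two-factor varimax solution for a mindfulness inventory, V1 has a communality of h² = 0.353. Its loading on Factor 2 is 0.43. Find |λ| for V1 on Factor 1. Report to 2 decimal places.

Under orthogonal rotation h² = Σλ², so λ_Factor 1² = h² − (0.1849) = 0.353 − 0.1849 = 0.1681.
|λ| = √0.1681 = 0.4100.

0.41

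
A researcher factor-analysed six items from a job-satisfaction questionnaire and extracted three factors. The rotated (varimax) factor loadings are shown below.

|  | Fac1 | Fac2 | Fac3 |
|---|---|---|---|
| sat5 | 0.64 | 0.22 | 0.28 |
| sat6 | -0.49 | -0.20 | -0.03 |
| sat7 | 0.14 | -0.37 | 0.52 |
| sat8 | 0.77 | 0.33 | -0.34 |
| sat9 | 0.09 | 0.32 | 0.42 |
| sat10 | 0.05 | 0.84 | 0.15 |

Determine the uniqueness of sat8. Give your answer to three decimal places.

h² = 0.77² + 0.33² + (-0.34)² = 0.5929 + 0.1089 + 0.1156 = 0.8174
Uniqueness u² = 1 − h² = 1 − 0.8174 = 0.1826

0.183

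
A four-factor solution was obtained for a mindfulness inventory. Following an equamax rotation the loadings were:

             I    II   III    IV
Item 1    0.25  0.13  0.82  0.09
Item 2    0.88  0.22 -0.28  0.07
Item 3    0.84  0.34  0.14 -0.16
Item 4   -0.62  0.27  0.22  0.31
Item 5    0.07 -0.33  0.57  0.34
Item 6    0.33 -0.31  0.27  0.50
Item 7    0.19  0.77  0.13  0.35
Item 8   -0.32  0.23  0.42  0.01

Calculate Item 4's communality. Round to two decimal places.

h² = (-0.62)² + 0.27² + 0.22² + 0.31² = 0.3844 + 0.0729 + 0.0484 + 0.0961 = 0.6018

0.60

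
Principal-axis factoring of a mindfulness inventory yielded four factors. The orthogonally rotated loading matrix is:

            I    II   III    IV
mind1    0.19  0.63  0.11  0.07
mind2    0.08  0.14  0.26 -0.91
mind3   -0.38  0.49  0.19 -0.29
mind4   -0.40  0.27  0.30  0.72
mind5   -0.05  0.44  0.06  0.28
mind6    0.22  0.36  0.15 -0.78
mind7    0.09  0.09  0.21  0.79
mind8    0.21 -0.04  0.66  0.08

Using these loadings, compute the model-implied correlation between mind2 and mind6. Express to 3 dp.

0.817

r̂ = Σ λ_i·λ_j across factors = (0.08)(0.22) + (0.14)(0.36) + (0.26)(0.15) + (-0.91)(-0.78)
  = +0.0176 +0.0504 +0.0390 +0.7098 = 0.8168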